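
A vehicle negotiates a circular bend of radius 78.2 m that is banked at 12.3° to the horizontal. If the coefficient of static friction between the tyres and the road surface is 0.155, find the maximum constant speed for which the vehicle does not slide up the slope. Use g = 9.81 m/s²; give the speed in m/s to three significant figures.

17.2 m/s

At the maximum speed, friction acts down the slope at its limiting value f = μN. Radially (horizontal, toward centre): N sinθ + μN cosθ = mv²/r. Vertically: N cosθ − μN sinθ = mg.
Dividing: v² = r g (sinθ + μcosθ)/(cosθ − μsinθ).
sinθ + μcosθ = 0.2130 + 0.155×0.9770 = 0.3645; cosθ − μsinθ = 0.9770 − 0.155×0.2130 = 0.9440.
v² = 78.2 × 9.81 × 0.3645/0.9440 = 296.2 m²/s², so v = 17.21 m/s.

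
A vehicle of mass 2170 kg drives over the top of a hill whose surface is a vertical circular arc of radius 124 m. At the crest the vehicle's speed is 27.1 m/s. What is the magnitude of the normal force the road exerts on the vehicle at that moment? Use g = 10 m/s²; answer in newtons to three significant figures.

8850 N

At the crest the centripetal acceleration points downward (toward the centre of the arc), so mg − N = mv²/r.
N = m(g − v²/r) = 2170 × (10.0 − (27.1)²/124) = 2170 × (10.0 − 5.923) = 2170 × 4.077 = 8848 N.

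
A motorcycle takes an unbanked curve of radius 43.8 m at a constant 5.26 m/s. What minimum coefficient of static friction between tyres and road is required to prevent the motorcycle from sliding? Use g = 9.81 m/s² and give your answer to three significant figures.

Friction provides the centripetal force: μ_s m g = m v²/r, so μ_s = v²/(g r) = (5.260)²/(9.81 × 43.8) = 27.67/429.7 = 0.06439.

0.0644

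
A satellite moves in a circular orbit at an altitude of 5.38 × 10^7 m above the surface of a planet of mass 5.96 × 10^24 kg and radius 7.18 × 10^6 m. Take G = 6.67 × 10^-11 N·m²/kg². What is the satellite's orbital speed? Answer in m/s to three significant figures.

Orbital radius r = R + h = 7.18 × 10^6 + 5.38 × 10^7 = 6.098 × 10^7 m.
Gravity supplies the centripetal force: G M m / r² = m v² / r, so v = √(GM/r).
v = √(6.67 × 10^-11 × 5.96 × 10^24 / 6.098 × 10^7) = √(6.519 × 10^6) = 2553 m/s.

2550 m/s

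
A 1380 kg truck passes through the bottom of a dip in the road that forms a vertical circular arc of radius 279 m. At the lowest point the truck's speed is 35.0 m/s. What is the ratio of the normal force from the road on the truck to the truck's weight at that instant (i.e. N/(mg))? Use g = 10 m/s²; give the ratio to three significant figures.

1.44

At the bottom, N − mg = mv²/r, so N = m(v²/r + g) and N/(mg) = v²/(rg) + 1 = (35.0)²/(279 × 10.0) + 1 = 0.4391 + 1 = 1.439.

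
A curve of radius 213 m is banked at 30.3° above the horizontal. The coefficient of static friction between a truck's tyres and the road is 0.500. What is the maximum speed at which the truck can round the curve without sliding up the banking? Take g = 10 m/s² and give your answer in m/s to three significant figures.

At the maximum speed, friction acts down the slope at its limiting value f = μN. Radially (horizontal, toward centre): N sinθ + μN cosθ = mv²/r. Vertically: N cosθ − μN sinθ = mg.
Dividing: v² = r g (sinθ + μcosθ)/(cosθ − μsinθ).
sinθ + μcosθ = 0.5045 + 0.500×0.8634 = 0.9362; cosθ − μsinθ = 0.8634 − 0.500×0.5045 = 0.6111.
v² = 213 × 10.0 × 0.9362/0.6111 = 3263 m²/s², so v = 57.12 m/s.

57.1 m/s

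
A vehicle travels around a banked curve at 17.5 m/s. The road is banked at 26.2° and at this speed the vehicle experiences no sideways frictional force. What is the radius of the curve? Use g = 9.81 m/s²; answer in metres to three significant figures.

Frictionless banking: tanθ = v²/(rg), so r = v²/(g tanθ).
r = (17.5)²/(9.81 × tan 26.2°) = 306.2/(9.81 × 0.4921) = 306.2/4.827 = 63.44 m.

63.4 m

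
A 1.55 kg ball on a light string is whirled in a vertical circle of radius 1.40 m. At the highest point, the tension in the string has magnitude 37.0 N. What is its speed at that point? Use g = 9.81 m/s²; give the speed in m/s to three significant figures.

6.87 m/s

At the top, T + mg = mv²/r, so v = √(r(T/m + g)) = √(1.40 × (37.0/1.55 + 9.81)) = √(1.40 × 33.68) = √47.15 = 6.867 m/s.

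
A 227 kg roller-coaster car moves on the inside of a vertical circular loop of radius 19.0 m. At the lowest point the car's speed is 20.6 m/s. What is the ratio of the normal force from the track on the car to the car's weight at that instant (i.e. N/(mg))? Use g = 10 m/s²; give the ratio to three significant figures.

At the bottom, N − mg = mv²/r, so N = m(v²/r + g) and N/(mg) = v²/(rg) + 1 = (20.6)²/(19.0 × 10.0) + 1 = 2.233 + 1 = 3.233.

3.23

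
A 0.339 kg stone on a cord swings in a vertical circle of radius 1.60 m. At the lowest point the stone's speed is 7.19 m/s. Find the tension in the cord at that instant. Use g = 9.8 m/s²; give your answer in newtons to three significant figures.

14.3 N

At the lowest point, T points up (toward the centre) and the weight mg points down (away from the centre), so the net inward force is T − mg = mv²/r.
T = m(v²/r + g) = 0.339 × ((7.19)²/1.60 + 9.8) = 0.339 × (32.31 + 9.8) = 0.339 × 42.11 = 14.28 N.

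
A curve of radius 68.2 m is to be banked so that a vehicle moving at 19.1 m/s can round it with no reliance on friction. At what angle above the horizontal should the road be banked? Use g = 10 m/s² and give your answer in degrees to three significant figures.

28.1°

For a frictionless banked turn: horizontally N sinθ = mv²/r and vertically N cosθ = mg.
Dividing: tanθ = v²/(r g) = (19.1)²/(68.2 × 10.0) = 364.8/682.0 = 0.5349.
θ = arctan(0.5349) = 28.14°.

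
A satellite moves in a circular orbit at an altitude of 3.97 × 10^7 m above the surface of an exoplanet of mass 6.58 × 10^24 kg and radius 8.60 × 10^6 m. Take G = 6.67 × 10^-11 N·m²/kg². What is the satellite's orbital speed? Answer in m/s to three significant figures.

3010 m/s

Orbital radius r = R + h = 8.60 × 10^6 + 3.97 × 10^7 = 4.830 × 10^7 m.
Gravity supplies the centripetal force: G M m / r² = m v² / r, so v = √(GM/r).
v = √(6.67 × 10^-11 × 6.58 × 10^24 / 4.830 × 10^7) = √(9.087 × 10^6) = 3014 m/s.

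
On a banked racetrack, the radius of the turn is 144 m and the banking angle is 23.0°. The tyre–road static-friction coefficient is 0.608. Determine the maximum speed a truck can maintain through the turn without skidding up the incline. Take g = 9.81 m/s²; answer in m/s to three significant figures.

44.3 m/s

At the maximum speed, friction acts down the slope at its limiting value f = μN. Radially (horizontal, toward centre): N sinθ + μN cosθ = mv²/r. Vertically: N cosθ − μN sinθ = mg.
Dividing: v² = r g (sinθ + μcosθ)/(cosθ − μsinθ).
sinθ + μcosθ = 0.3907 + 0.608×0.9205 = 0.9504; cosθ − μsinθ = 0.9205 − 0.608×0.3907 = 0.6829.
v² = 144 × 9.81 × 0.9504/0.6829 = 1966 m²/s², so v = 44.34 m/s.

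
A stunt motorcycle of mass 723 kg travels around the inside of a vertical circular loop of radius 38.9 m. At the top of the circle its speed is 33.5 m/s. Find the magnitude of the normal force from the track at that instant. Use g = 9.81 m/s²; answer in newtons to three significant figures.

13800 N

At the top, both N and the weight mg point inward (toward the centre), so N + mg = mv²/r.
N = m(v²/r − g) = 723 × ((33.5)²/38.9 − 9.81) = 723 × (28.85 − 9.81) = 723 × 19.04 = 13770 N.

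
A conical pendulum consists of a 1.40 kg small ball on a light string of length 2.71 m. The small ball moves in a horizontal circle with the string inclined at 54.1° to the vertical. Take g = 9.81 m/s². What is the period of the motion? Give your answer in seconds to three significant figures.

2.53 s

r = L sinθ = 2.195 m. From T sinθ = mω²r and T cosθ = mg: tanθ = ω²r/g, so ω² = g tanθ / r = g/(L cosθ).
ω = √(g/(L cosθ)) = √(9.81/(2.71 × 0.5864)) = √6.173 = 2.485 rad/s.
Period = 2π/ω = 2.529 s.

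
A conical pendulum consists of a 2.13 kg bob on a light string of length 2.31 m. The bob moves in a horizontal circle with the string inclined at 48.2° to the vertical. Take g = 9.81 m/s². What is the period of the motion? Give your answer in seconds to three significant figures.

r = L sinθ = 1.722 m. From T sinθ = mω²r and T cosθ = mg: tanθ = ω²r/g, so ω² = g tanθ / r = g/(L cosθ).
ω = √(g/(L cosθ)) = √(9.81/(2.31 × 0.6665)) = √6.371 = 2.524 rad/s.
Period = 2π/ω = 2.489 s.

2.49 s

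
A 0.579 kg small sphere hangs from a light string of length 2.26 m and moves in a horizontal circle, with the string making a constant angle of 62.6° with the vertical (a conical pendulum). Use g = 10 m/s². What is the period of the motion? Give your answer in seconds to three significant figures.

2.03 s

r = L sinθ = 2.006 m. From T sinθ = mω²r and T cosθ = mg: tanθ = ω²r/g, so ω² = g tanθ / r = g/(L cosθ).
ω = √(g/(L cosθ)) = √(10.0/(2.26 × 0.4602)) = √9.615 = 3.101 rad/s.
Period = 2π/ω = 2.026 s.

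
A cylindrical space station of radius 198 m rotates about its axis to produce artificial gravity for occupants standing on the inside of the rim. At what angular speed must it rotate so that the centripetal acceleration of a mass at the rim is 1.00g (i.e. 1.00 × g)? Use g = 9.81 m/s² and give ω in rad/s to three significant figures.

0.223 rad/s

Centripetal acceleration a_c = ω²r. Setting ω²r = 1.00g:
ω = √(1.00g / r) = √(1.00 × 9.81 / 198) = √0.04955 = 0.2226 rad/s.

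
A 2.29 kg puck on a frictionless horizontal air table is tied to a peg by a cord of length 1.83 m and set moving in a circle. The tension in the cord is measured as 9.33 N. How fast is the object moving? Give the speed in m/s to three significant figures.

2.73 m/s

T = m v²/r ⇒ v = √(T r / m) = √(9.33 × 1.83 / 2.29) = √7.456 = 2.731 m/s.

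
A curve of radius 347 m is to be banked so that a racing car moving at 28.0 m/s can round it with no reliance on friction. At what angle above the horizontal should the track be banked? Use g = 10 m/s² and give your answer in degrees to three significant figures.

With no friction, the horizontal component of the normal force provides the centripetal force: N sinθ = mv²/r, while N cosθ = mg vertically.
Dividing: tanθ = v²/(r g) = (28.0)²/(347 × 10.0) = 784.0/3470 = 0.2259.
θ = arctan(0.2259) = 12.73°.

12.7°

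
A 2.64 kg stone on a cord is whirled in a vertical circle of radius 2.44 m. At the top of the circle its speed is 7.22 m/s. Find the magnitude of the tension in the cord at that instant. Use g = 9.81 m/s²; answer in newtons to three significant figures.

30.5 N

At the top, both T and the weight mg point inward (toward the centre), so T + mg = mv²/r.
T = m(v²/r − g) = 2.64 × ((7.22)²/2.44 − 9.81) = 2.64 × (21.36 − 9.81) = 2.64 × 11.55 = 30.50 N.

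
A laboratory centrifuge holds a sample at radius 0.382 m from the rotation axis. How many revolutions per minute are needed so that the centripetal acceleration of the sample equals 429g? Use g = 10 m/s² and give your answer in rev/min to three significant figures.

Require ω²r = 429g, so ω = √(429 × 10.0/0.382) = 106.0 rad/s.
In rev/min: ω × 60/(2π) = 106.0 × 60/(2π) = 1012 rev/min.

1010 rev/min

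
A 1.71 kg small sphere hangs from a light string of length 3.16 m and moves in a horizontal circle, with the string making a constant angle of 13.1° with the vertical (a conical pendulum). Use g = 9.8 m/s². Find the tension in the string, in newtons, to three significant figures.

Vertically the bob has no acceleration, so T cosθ = mg.
T = mg/cosθ = 1.71 × 9.8 / cos 13.1° = 16.76/0.9740 = 17.21 N.

17.2 N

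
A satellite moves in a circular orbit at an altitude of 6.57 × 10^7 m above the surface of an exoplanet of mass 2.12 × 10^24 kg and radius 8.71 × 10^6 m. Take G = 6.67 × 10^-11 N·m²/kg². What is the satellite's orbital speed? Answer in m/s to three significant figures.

1380 m/s

Orbital radius r = R + h = 8.71 × 10^6 + 6.57 × 10^7 = 7.441 × 10^7 m.
Gravity supplies the centripetal force: G M m / r² = m v² / r, so v = √(GM/r).
v = √(6.67 × 10^-11 × 2.12 × 10^24 / 7.441 × 10^7) = √(1.900 × 10^6) = 1379 m/s.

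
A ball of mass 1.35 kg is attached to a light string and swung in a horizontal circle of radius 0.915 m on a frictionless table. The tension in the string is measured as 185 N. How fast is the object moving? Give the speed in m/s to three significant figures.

T = m v²/r ⇒ v = √(T r / m) = √(185 × 0.915 / 1.35) = √125.4 = 11.20 m/s.

11.2 m/s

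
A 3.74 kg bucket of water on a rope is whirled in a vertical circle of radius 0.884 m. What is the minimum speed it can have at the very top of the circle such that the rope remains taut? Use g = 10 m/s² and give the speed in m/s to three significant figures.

At the top, both weight mg and T point toward the centre: T + mg = mv²/r.
At minimum speed T → 0, so mg = mv_min²/r ⇒ v_min = √(g r) = √(10.0 × 0.884) = 2.973 m/s.

2.97 m/s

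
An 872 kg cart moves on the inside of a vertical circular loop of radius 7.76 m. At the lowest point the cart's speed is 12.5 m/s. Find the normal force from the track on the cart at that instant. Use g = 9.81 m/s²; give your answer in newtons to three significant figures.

At the lowest point, N points up (toward the centre) and the weight mg points down (away from the centre), so the net inward force is N − mg = mv²/r.
N = m(v²/r + g) = 872 × ((12.5)²/7.76 + 9.81) = 872 × (20.14 + 9.81) = 872 × 29.95 = 26110 N.

26100 N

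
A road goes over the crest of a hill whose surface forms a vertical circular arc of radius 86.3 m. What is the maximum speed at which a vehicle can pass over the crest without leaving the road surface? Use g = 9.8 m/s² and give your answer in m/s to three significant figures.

At the crest the centre of the circle is below the vehicle, so the net downward (centripetal) force is mg − N = mv²/r.
The vehicle leaves the road when N → 0, giving v_max = √(g r) = √(9.8 × 86.3) = 29.08 m/s.

29.1 m/s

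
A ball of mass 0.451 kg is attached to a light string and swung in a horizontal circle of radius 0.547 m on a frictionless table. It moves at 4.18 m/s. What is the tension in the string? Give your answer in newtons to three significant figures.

14.4 N

The tension is the only horizontal force, so it supplies the full centripetal force: T = m v²/r = 0.451 × (4.180)²/0.547 = 0.451 × 17.47/0.547 = 14.41 N.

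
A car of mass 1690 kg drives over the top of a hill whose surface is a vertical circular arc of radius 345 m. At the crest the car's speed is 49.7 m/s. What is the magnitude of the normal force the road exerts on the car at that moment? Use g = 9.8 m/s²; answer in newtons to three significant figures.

4460 N

At the crest the centripetal acceleration points downward (toward the centre of the arc), so mg − N = mv²/r.
N = m(g − v²/r) = 1690 × (9.8 − (49.7)²/345) = 1690 × (9.8 − 7.160) = 1690 × 2.640 = 4462 N.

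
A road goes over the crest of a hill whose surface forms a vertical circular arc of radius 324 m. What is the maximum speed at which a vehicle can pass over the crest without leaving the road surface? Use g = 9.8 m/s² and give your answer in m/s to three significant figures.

At the crest the centre of the circle is below the vehicle, so the net downward (centripetal) force is mg − N = mv²/r.
The vehicle leaves the road when N → 0, giving v_max = √(g r) = √(9.8 × 324) = 56.35 m/s.

56.3 m/s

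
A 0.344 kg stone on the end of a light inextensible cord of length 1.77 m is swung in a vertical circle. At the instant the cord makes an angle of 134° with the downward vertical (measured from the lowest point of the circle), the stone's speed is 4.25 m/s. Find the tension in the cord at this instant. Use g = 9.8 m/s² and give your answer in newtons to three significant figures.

Take the radial direction toward the centre of the circle as positive. The component of the weight along the string toward the centre is −mg cos φ (φ measured from the bottom), so Newton's second law along the string gives T − mg cos φ = m v²/r.
cos 134° = -0.6947, so T = m(v²/r + g cos φ) = 0.344 × ((4.25)²/1.77 + 9.8 × -0.6947) = 0.344 × (10.20 + (-6.808)) = 0.344 × 3.397 = 1.169 N.

1.17 N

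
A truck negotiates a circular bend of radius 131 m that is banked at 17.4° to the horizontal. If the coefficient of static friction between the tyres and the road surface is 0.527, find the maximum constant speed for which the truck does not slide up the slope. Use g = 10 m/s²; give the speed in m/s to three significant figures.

At the maximum speed, friction acts down the slope at its limiting value f = μN. Radially (horizontal, toward centre): N sinθ + μN cosθ = mv²/r. Vertically: N cosθ − μN sinθ = mg.
Dividing: v² = r g (sinθ + μcosθ)/(cosθ − μsinθ).
sinθ + μcosθ = 0.2990 + 0.527×0.9542 = 0.8019; cosθ − μsinθ = 0.9542 − 0.527×0.2990 = 0.7966.
v² = 131 × 10.0 × 0.8019/0.7966 = 1319 m²/s², so v = 36.31 m/s.

36.3 m/s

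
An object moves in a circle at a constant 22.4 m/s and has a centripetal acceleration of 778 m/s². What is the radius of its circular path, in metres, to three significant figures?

0.645 m

a_c = v²/r ⇒ r = v²/a_c = (22.4)²/778 = 501.8/778 = 0.6449 m.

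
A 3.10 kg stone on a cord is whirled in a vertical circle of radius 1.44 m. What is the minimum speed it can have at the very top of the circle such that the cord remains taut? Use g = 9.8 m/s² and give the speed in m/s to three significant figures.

3.76 m/s

At the highest point the centre is directly below, so both the weight and T act inward: T + mg = mv²/r.
At minimum speed T → 0, so mg = mv_min²/r ⇒ v_min = √(g r) = √(9.8 × 1.44) = 3.757 m/s.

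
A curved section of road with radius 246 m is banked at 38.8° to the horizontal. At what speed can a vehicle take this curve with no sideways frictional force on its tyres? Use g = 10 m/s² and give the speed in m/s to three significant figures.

On a frictionless banked curve, N sinθ = mv²/r and N cosθ = mg, so tanθ = v²/(rg).
v = √(r g tanθ) = √(246 × 10.0 × tan 38.8°) = √(246 × 10.0 × 0.8040) = √1978 = 44.47 m/s.

44.5 m/s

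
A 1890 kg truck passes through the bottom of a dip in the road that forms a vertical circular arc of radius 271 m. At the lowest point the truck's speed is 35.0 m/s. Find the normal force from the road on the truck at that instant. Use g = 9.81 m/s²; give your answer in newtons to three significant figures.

27100 N

At the lowest point, N points up (toward the centre) and the weight mg points down (away from the centre), so the net inward force is N − mg = mv²/r.
N = m(v²/r + g) = 1890 × ((35.0)²/271 + 9.81) = 1890 × (4.520 + 9.81) = 1890 × 14.33 = 27080 N.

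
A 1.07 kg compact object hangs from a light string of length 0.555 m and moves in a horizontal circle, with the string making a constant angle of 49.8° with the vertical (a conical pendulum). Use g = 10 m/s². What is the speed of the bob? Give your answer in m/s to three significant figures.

2.24 m/s

The radius of the circle is r = L sinθ = 0.555 × sin 49.8° = 0.4239 m.
Horizontally T sinθ = mv²/r and vertically T cosθ = mg, so tanθ = v²/(rg).
v = √(r g tanθ) = √(0.4239 × 10.0 × 1.183) = √5.016 = 2.240 m/s.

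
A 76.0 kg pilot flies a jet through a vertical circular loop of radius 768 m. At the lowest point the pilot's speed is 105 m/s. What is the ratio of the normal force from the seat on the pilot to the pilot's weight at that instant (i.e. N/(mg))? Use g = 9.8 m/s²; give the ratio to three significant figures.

At the bottom, N − mg = mv²/r, so N = m(v²/r + g) and N/(mg) = v²/(rg) + 1 = (105)²/(768 × 9.8) + 1 = 1.465 + 1 = 2.465.

2.46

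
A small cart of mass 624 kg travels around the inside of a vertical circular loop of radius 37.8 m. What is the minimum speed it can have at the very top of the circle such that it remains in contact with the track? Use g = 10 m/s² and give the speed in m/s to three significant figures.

19.4 m/s

At the highest point the centre is directly below, so both the weight and N act inward: N + mg = mv²/r.
At minimum speed N → 0, so mg = mv_min²/r ⇒ v_min = √(g r) = √(10.0 × 37.8) = 19.44 m/s.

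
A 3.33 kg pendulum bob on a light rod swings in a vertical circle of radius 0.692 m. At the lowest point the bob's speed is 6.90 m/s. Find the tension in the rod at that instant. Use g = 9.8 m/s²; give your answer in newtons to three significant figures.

262 N

At the lowest point, T points up (toward the centre) and the weight mg points down (away from the centre), so the net inward force is T − mg = mv²/r.
T = m(v²/r + g) = 3.33 × ((6.90)²/0.692 + 9.8) = 3.33 × (68.80 + 9.8) = 3.33 × 78.60 = 261.7 N.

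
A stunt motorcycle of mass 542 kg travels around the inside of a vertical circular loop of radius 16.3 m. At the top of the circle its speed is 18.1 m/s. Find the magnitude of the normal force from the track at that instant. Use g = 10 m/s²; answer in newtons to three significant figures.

5470 N

At the top, both N and the weight mg point inward (toward the centre), so N + mg = mv²/r.
N = m(v²/r − g) = 542 × ((18.1)²/16.3 − 10.0) = 542 × (20.10 − 10.0) = 542 × 10.10 = 5474 N.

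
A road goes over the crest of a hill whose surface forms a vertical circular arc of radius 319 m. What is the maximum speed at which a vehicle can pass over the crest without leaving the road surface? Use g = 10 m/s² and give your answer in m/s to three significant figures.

At the crest the centre of the circle is below the vehicle, so the net downward (centripetal) force is mg − N = mv²/r.
The vehicle leaves the road when N → 0, giving v_max = √(g r) = √(10.0 × 319) = 56.48 m/s.

56.5 m/s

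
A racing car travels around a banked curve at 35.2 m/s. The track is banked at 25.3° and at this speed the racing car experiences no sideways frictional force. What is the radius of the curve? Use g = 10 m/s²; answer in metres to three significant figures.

262 m

Frictionless banking: tanθ = v²/(rg), so r = v²/(g tanθ).
r = (35.2)²/(10.0 × tan 25.3°) = 1239/(10.0 × 0.4727) = 1239/4.727 = 262.1 m.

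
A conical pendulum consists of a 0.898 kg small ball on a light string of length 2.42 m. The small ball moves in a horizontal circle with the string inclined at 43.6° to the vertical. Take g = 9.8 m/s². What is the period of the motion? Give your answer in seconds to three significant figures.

2.66 s

r = L sinθ = 1.669 m. From T sinθ = mω²r and T cosθ = mg: tanθ = ω²r/g, so ω² = g tanθ / r = g/(L cosθ).
ω = √(g/(L cosθ)) = √(9.8/(2.42 × 0.7242)) = √5.592 = 2.365 rad/s.
Period = 2π/ω = 2.657 s.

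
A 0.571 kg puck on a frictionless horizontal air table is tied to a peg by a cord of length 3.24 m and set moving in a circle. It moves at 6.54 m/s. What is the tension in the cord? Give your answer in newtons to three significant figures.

7.54 N

The tension is the only horizontal force, so it supplies the full centripetal force: T = m v²/r = 0.571 × (6.540)²/3.24 = 0.571 × 42.77/3.24 = 7.538 N.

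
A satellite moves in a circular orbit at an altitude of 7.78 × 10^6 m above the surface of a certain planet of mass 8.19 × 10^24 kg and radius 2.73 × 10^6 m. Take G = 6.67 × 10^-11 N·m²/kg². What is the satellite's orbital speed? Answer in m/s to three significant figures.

7210 m/s

Orbital radius r = R + h = 2.73 × 10^6 + 7.78 × 10^6 = 1.051 × 10^7 m.
Gravity supplies the centripetal force: G M m / r² = m v² / r, so v = √(GM/r).
v = √(6.67 × 10^-11 × 8.19 × 10^24 / 1.051 × 10^7) = √(5.198 × 10^7) = 7209 m/s.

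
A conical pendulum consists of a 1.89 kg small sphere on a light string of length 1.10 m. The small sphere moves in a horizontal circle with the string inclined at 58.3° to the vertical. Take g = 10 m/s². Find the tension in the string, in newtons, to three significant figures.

36.0 N

Vertically the bob has no acceleration, so T cosθ = mg.
T = mg/cosθ = 1.89 × 10.0 / cos 58.3° = 18.90/0.5255 = 35.97 N.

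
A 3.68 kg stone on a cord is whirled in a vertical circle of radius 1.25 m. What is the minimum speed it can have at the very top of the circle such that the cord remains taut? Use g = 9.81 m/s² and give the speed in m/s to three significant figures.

At the highest point the centre is directly below, so both the weight and T act inward: T + mg = mv²/r.
At minimum speed T → 0, so mg = mv_min²/r ⇒ v_min = √(g r) = √(9.81 × 1.25) = 3.502 m/s.

3.50 m/s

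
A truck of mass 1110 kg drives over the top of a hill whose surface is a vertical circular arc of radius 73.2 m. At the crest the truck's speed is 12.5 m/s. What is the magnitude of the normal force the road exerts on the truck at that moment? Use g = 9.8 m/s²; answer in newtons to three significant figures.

8510 N

At the crest the centripetal acceleration points downward (toward the centre of the arc), so mg − N = mv²/r.
N = m(g − v²/r) = 1110 × (9.8 − (12.5)²/73.2) = 1110 × (9.8 − 2.135) = 1110 × 7.665 = 8509 N.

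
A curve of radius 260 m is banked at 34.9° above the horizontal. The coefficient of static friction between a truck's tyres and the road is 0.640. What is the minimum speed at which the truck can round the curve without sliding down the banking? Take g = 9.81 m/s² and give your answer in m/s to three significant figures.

10.1 m/s

At the minimum speed, friction acts up the slope at its limiting value f = μN. Radially (horizontal, toward centre): N sinθ − μN cosθ = mv²/r. Vertically: N cosθ + μN sinθ = mg.
Dividing: v² = r g (sinθ − μcosθ)/(cosθ + μsinθ).
sinθ − μcosθ = 0.5721 − 0.640×0.8202 = 0.04725; cosθ + μsinθ = 0.8202 + 0.640×0.5721 = 1.186.
v² = 260 × 9.81 × 0.04725/1.186 = 101.6 m²/s², so v = 10.08 m/s.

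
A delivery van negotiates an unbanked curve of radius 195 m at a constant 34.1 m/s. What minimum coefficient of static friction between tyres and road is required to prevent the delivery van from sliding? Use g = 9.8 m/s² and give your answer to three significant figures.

0.608

Friction provides the centripetal force: μ_s m g = m v²/r, so μ_s = v²/(g r) = (34.10)²/(9.8 × 195) = 1163/1911 = 0.6085.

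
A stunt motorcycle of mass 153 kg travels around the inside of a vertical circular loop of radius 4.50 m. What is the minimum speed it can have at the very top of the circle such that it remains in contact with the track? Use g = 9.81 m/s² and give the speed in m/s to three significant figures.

At the highest point the centre is directly below, so both the weight and N act inward: N + mg = mv²/r.
At minimum speed N → 0, so mg = mv_min²/r ⇒ v_min = √(g r) = √(9.81 × 4.50) = 6.644 m/s.

6.64 m/s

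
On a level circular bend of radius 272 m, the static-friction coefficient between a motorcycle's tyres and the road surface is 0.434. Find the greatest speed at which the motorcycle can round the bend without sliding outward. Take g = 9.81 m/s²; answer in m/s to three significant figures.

The only inward force on a level bend is static friction, so at the limit f_s = μ_s N = μ_s m g = m v²/r.
Mass cancels: v_max = √(μ_s g r) = √(0.434 × 9.81 × 272) = √1158 = 34.03 m/s.

34.0 m/s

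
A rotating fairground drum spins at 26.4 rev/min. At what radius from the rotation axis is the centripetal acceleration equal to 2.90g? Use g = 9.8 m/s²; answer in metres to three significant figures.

3.72 m

ω = 26.4 rev/min × 2π/60 = 2.765 rad/s.
a_c = ω²r = 2.90g ⇒ r = 2.90 × 9.8 / (2.765)² = 28.42/7.643 = 3.718 m.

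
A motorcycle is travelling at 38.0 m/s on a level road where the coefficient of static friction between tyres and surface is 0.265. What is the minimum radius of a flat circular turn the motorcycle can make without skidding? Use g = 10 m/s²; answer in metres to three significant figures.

545 m

At the limit, μ_s m g = m v²/r, so r_min = v²/(μ_s g) = (38.0)²/(0.265 × 10.0) = 1444/2.650 = 544.9 m.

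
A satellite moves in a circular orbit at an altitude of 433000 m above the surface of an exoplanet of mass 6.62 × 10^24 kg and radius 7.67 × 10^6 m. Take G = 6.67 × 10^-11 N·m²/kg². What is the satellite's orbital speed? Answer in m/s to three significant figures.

Orbital radius r = R + h = 7.67 × 10^6 + 433000 = 8.103 × 10^6 m.
Gravity supplies the centripetal force: G M m / r² = m v² / r, so v = √(GM/r).
v = √(6.67 × 10^-11 × 6.62 × 10^24 / 8.103 × 10^6) = √(5.449 × 10^7) = 7382 m/s.

7380 m/s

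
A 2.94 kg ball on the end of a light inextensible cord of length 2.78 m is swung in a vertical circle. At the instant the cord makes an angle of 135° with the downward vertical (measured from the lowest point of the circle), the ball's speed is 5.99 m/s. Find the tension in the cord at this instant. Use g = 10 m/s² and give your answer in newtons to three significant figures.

Take the radial direction toward the centre of the circle as positive. The component of the weight along the string toward the centre is −mg cos φ (φ measured from the bottom), so Newton's second law along the string gives T − mg cos φ = m v²/r.
cos 135° = -0.7071, so T = m(v²/r + g cos φ) = 2.94 × ((5.99)²/2.78 + 10.0 × -0.7071) = 2.94 × (12.91 + (-7.071)) = 2.94 × 5.835 = 17.16 N.

17.2 N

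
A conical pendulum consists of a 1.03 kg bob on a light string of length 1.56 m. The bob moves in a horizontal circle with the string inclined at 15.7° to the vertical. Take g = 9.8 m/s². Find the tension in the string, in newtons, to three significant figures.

Vertically the bob has no acceleration, so T cosθ = mg.
T = mg/cosθ = 1.03 × 9.8 / cos 15.7° = 10.09/0.9627 = 10.49 N.

10.5 N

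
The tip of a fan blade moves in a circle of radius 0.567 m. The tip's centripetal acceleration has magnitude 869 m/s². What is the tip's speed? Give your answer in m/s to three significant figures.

a_c = v²/r ⇒ v = √(a_c · r) = √(869 × 0.567) = √492.7 = 22.20 m/s.

22.2 m/s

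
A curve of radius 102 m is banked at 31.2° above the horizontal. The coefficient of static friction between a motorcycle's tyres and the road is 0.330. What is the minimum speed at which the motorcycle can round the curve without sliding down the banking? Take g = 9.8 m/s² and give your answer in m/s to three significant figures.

At the minimum speed, friction acts up the slope at its limiting value f = μN. Radially (horizontal, toward centre): N sinθ − μN cosθ = mv²/r. Vertically: N cosθ + μN sinθ = mg.
Dividing: v² = r g (sinθ − μcosθ)/(cosθ + μsinθ).
sinθ − μcosθ = 0.5180 − 0.330×0.8554 = 0.2358; cosθ + μsinθ = 0.8554 + 0.330×0.5180 = 1.026.
v² = 102 × 9.8 × 0.2358/1.026 = 229.6 m²/s², so v = 15.15 m/s.

15.2 m/s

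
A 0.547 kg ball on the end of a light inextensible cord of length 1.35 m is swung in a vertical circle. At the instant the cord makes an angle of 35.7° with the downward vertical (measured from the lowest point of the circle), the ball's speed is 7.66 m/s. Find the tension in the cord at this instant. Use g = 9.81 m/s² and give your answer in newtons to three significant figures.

28.1 N

Take the radial direction toward the centre of the circle as positive. The component of the weight along the string toward the centre is −mg cos φ (φ measured from the bottom), so Newton's second law along the string gives T − mg cos φ = m v²/r.
cos 35.7° = 0.8121, so T = m(v²/r + g cos φ) = 0.547 × ((7.66)²/1.35 + 9.81 × 0.8121) = 0.547 × (43.46 + (7.967)) = 0.547 × 51.43 = 28.13 N.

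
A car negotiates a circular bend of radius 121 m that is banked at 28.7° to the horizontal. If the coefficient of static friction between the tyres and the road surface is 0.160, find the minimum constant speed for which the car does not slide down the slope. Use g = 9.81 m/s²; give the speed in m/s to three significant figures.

At the minimum speed, friction acts up the slope at its limiting value f = μN. Radially (horizontal, toward centre): N sinθ − μN cosθ = mv²/r. Vertically: N cosθ + μN sinθ = mg.
Dividing: v² = r g (sinθ − μcosθ)/(cosθ + μsinθ).
sinθ − μcosθ = 0.4802 − 0.160×0.8771 = 0.3399; cosθ + μsinθ = 0.8771 + 0.160×0.4802 = 0.9540.
v² = 121 × 9.81 × 0.3399/0.9540 = 422.9 m²/s², so v = 20.56 m/s.

20.6 m/s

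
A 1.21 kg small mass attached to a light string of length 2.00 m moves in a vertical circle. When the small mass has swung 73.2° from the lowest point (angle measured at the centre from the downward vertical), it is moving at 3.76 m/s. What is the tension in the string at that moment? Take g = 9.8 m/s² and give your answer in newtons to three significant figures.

Take the radial direction toward the centre of the circle as positive. The component of the weight along the string toward the centre is −mg cos φ (φ measured from the bottom), so Newton's second law along the string gives T − mg cos φ = m v²/r.
cos 73.2° = 0.2890, so T = m(v²/r + g cos φ) = 1.21 × ((3.76)²/2.00 + 9.8 × 0.2890) = 1.21 × (7.069 + (2.833)) = 1.21 × 9.901 = 11.98 N.

12.0 N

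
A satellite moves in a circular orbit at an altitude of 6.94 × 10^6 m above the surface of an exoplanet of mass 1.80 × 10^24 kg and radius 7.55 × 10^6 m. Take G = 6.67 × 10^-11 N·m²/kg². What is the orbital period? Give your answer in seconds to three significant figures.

r = R + h = 7.55 × 10^6 + 6.94 × 10^6 = 1.449 × 10^7 m. Gravity provides the centripetal force: G M m / r² = m v² / r ⇒ v = √(GM/r) = 2878 m/s.
T = 2πr/v = 2π × 1.449 × 10^7 / 2878 = 31630 s.

31600 s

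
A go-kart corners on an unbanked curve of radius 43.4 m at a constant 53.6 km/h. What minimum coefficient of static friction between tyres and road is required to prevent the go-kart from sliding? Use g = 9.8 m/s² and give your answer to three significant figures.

0.521

v = 53.6/3.6 = 14.89 m/s.
Friction provides the centripetal force: μ_s m g = m v²/r, so μ_s = v²/(g r) = (14.89)²/(9.8 × 43.4) = 221.7/425.3 = 0.5212.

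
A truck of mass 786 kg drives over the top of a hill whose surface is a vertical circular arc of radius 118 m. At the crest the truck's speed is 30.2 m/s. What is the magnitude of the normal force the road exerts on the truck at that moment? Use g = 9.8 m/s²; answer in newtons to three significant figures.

1630 N

At the crest the centripetal acceleration points downward (toward the centre of the arc), so mg − N = mv²/r.
N = m(g − v²/r) = 786 × (9.8 − (30.2)²/118) = 786 × (9.8 − 7.729) = 786 × 2.071 = 1628 N.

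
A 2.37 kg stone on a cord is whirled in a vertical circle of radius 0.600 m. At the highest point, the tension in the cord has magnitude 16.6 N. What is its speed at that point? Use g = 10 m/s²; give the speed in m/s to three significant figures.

At the top, T + mg = mv²/r, so v = √(r(T/m + g)) = √(0.600 × (16.6/2.37 + 10.0)) = √(0.600 × 17.00) = √10.20 = 3.194 m/s.

3.19 m/s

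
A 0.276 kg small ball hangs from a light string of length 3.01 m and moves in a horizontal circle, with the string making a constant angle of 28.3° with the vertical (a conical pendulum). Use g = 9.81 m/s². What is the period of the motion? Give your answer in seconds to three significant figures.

3.27 s

r = L sinθ = 1.427 m. From T sinθ = mω²r and T cosθ = mg: tanθ = ω²r/g, so ω² = g tanθ / r = g/(L cosθ).
ω = √(g/(L cosθ)) = √(9.81/(3.01 × 0.8805)) = √3.702 = 1.924 rad/s.
Period = 2π/ω = 3.266 s.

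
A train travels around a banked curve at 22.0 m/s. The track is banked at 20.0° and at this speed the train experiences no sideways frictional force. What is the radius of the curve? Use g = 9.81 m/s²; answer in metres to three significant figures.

136 m

Frictionless banking: tanθ = v²/(rg), so r = v²/(g tanθ).
r = (22.0)²/(9.81 × tan 20.0°) = 484.0/(9.81 × 0.3640) = 484.0/3.571 = 135.6 m.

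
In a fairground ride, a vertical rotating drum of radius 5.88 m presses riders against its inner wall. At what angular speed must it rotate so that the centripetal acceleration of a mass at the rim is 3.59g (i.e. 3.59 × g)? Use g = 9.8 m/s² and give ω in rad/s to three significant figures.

Centripetal acceleration a_c = ω²r. Setting ω²r = 3.59g:
ω = √(3.59g / r) = √(3.59 × 9.8 / 5.88) = √5.983 = 2.446 rad/s.

2.45 rad/s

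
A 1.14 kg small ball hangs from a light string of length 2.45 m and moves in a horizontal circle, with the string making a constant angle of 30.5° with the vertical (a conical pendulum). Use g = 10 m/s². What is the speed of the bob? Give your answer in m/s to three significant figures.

The radius of the circle is r = L sinθ = 2.45 × sin 30.5° = 1.243 m.
Horizontally T sinθ = mv²/r and vertically T cosθ = mg, so tanθ = v²/(rg).
v = √(r g tanθ) = √(1.243 × 10.0 × 0.5890) = √7.325 = 2.706 m/s.

2.71 m/s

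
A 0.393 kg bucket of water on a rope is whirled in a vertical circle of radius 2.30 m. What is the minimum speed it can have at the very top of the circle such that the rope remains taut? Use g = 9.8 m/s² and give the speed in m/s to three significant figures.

4.75 m/s

At the top, both weight mg and T point toward the centre: T + mg = mv²/r.
At minimum speed T → 0, so mg = mv_min²/r ⇒ v_min = √(g r) = √(9.8 × 2.30) = 4.748 m/s.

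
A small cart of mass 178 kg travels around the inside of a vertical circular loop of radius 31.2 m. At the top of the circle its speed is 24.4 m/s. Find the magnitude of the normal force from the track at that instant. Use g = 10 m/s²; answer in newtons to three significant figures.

At the top, both N and the weight mg point inward (toward the centre), so N + mg = mv²/r.
N = m(v²/r − g) = 178 × ((24.4)²/31.2 − 10.0) = 178 × (19.08 − 10.0) = 178 × 9.082 = 1617 N.

1620 N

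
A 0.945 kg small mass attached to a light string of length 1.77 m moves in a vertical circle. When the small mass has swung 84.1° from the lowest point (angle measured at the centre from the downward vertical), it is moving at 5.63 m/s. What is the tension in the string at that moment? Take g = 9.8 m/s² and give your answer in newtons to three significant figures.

17.9 N

Take the radial direction toward the centre of the circle as positive. The component of the weight along the string toward the centre is −mg cos φ (φ measured from the bottom), so Newton's second law along the string gives T − mg cos φ = m v²/r.
cos 84.1° = 0.1028, so T = m(v²/r + g cos φ) = 0.945 × ((5.63)²/1.77 + 9.8 × 0.1028) = 0.945 × (17.91 + (1.007)) = 0.945 × 18.92 = 17.87 N.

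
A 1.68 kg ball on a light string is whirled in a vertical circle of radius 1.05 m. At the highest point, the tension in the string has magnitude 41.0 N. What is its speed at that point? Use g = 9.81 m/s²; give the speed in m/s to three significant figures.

At the top, T + mg = mv²/r, so v = √(r(T/m + g)) = √(1.05 × (41.0/1.68 + 9.81)) = √(1.05 × 34.21) = √35.93 = 5.994 m/s.

5.99 m/s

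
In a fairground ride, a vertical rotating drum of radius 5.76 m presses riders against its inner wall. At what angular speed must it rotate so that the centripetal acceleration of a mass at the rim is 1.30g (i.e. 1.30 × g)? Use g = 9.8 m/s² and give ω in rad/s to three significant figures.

1.49 rad/s

Centripetal acceleration a_c = ω²r. Setting ω²r = 1.30g:
ω = √(1.30g / r) = √(1.30 × 9.8 / 5.76) = √2.212 = 1.487 rad/s.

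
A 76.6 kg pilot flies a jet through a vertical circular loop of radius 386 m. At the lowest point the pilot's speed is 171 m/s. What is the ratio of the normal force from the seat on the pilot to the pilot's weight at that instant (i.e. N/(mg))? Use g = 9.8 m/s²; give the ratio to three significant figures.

At the bottom, N − mg = mv²/r, so N = m(v²/r + g) and N/(mg) = v²/(rg) + 1 = (171)²/(386 × 9.8) + 1 = 7.730 + 1 = 8.730.

8.73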